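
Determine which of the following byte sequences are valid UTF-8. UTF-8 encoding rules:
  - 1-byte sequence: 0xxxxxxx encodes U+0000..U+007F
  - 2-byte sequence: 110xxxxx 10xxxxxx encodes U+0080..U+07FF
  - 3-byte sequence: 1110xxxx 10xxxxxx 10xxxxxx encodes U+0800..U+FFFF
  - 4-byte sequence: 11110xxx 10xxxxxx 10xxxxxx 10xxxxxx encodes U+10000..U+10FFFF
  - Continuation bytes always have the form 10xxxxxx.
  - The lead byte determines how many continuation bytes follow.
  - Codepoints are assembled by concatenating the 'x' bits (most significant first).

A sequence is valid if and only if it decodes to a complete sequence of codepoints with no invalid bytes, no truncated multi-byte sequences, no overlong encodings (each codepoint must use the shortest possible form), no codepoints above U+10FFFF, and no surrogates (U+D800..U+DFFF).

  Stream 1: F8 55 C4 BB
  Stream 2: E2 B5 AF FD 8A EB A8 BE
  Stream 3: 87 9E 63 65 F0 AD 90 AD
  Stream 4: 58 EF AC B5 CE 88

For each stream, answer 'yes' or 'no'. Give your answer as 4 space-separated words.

Stream 1: error at byte offset 0. INVALID
Stream 2: error at byte offset 3. INVALID
Stream 3: error at byte offset 0. INVALID
Stream 4: decodes cleanly. VALID

Answer: no no no yes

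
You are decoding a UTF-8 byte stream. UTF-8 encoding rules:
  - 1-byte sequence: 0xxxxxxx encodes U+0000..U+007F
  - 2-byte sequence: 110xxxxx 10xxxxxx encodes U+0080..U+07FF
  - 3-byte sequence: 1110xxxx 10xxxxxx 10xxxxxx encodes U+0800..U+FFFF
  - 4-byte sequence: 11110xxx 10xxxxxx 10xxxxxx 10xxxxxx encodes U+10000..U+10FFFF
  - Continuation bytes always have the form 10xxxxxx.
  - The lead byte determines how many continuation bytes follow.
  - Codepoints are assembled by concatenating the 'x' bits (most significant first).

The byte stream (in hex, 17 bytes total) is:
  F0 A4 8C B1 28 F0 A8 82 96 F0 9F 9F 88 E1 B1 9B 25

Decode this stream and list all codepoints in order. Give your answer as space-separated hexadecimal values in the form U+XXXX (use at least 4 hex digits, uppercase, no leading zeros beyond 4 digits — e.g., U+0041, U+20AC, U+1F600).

Byte[0]=F0: 4-byte lead, need 3 cont bytes. acc=0x0
Byte[1]=A4: continuation. acc=(acc<<6)|0x24=0x24
Byte[2]=8C: continuation. acc=(acc<<6)|0x0C=0x90C
Byte[3]=B1: continuation. acc=(acc<<6)|0x31=0x24331
Completed: cp=U+24331 (starts at byte 0)
Byte[4]=28: 1-byte ASCII. cp=U+0028
Byte[5]=F0: 4-byte lead, need 3 cont bytes. acc=0x0
Byte[6]=A8: continuation. acc=(acc<<6)|0x28=0x28
Byte[7]=82: continuation. acc=(acc<<6)|0x02=0xA02
Byte[8]=96: continuation. acc=(acc<<6)|0x16=0x28096
Completed: cp=U+28096 (starts at byte 5)
Byte[9]=F0: 4-byte lead, need 3 cont bytes. acc=0x0
Byte[10]=9F: continuation. acc=(acc<<6)|0x1F=0x1F
Byte[11]=9F: continuation. acc=(acc<<6)|0x1F=0x7DF
Byte[12]=88: continuation. acc=(acc<<6)|0x08=0x1F7C8
Completed: cp=U+1F7C8 (starts at byte 9)
Byte[13]=E1: 3-byte lead, need 2 cont bytes. acc=0x1
Byte[14]=B1: continuation. acc=(acc<<6)|0x31=0x71
Byte[15]=9B: continuation. acc=(acc<<6)|0x1B=0x1C5B
Completed: cp=U+1C5B (starts at byte 13)
Byte[16]=25: 1-byte ASCII. cp=U+0025

Answer: U+24331 U+0028 U+28096 U+1F7C8 U+1C5B U+0025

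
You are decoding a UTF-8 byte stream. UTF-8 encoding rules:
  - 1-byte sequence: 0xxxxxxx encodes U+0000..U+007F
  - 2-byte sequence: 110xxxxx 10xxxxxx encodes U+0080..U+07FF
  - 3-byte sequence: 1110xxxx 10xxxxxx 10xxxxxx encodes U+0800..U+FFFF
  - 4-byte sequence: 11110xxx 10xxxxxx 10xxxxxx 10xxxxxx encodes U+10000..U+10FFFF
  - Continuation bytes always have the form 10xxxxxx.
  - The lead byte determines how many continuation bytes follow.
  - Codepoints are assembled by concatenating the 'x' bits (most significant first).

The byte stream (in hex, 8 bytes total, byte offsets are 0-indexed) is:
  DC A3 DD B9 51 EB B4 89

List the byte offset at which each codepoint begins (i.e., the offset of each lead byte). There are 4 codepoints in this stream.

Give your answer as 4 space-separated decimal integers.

Answer: 0 2 4 5

Derivation:
Byte[0]=DC: 2-byte lead, need 1 cont bytes. acc=0x1C
Byte[1]=A3: continuation. acc=(acc<<6)|0x23=0x723
Completed: cp=U+0723 (starts at byte 0)
Byte[2]=DD: 2-byte lead, need 1 cont bytes. acc=0x1D
Byte[3]=B9: continuation. acc=(acc<<6)|0x39=0x779
Completed: cp=U+0779 (starts at byte 2)
Byte[4]=51: 1-byte ASCII. cp=U+0051
Byte[5]=EB: 3-byte lead, need 2 cont bytes. acc=0xB
Byte[6]=B4: continuation. acc=(acc<<6)|0x34=0x2F4
Byte[7]=89: continuation. acc=(acc<<6)|0x09=0xBD09
Completed: cp=U+BD09 (starts at byte 5)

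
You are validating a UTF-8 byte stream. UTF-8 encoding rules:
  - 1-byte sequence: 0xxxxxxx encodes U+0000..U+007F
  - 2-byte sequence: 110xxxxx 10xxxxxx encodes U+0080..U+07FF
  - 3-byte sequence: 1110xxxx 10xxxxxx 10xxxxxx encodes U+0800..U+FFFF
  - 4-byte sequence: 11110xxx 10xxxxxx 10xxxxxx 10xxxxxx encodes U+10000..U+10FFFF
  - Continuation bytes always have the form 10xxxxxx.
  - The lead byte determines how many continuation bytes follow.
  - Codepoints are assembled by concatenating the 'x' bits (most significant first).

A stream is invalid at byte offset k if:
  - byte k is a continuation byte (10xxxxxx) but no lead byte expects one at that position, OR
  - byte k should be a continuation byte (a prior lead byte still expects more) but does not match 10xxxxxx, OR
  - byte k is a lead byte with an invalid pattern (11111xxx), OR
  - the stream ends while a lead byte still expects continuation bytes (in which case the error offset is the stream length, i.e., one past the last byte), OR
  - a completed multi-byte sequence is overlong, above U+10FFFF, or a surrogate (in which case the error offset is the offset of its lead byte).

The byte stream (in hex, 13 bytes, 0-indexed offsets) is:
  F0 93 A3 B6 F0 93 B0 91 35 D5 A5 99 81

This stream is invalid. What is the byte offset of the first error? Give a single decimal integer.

Byte[0]=F0: 4-byte lead, need 3 cont bytes. acc=0x0
Byte[1]=93: continuation. acc=(acc<<6)|0x13=0x13
Byte[2]=A3: continuation. acc=(acc<<6)|0x23=0x4E3
Byte[3]=B6: continuation. acc=(acc<<6)|0x36=0x138F6
Completed: cp=U+138F6 (starts at byte 0)
Byte[4]=F0: 4-byte lead, need 3 cont bytes. acc=0x0
Byte[5]=93: continuation. acc=(acc<<6)|0x13=0x13
Byte[6]=B0: continuation. acc=(acc<<6)|0x30=0x4F0
Byte[7]=91: continuation. acc=(acc<<6)|0x11=0x13C11
Completed: cp=U+13C11 (starts at byte 4)
Byte[8]=35: 1-byte ASCII. cp=U+0035
Byte[9]=D5: 2-byte lead, need 1 cont bytes. acc=0x15
Byte[10]=A5: continuation. acc=(acc<<6)|0x25=0x565
Completed: cp=U+0565 (starts at byte 9)
Byte[11]=99: INVALID lead byte (not 0xxx/110x/1110/11110)

Answer: 11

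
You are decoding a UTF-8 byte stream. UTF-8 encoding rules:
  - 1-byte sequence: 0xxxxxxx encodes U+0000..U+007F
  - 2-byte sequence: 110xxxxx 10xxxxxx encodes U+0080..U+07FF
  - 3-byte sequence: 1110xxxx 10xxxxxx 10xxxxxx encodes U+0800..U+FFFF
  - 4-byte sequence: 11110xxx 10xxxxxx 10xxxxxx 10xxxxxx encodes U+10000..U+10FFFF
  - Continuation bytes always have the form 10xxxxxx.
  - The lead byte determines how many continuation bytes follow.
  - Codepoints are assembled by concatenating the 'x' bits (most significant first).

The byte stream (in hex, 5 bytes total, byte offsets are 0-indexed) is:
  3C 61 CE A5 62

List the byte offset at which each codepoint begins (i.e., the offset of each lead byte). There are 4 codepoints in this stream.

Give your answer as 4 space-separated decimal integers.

Answer: 0 1 2 4

Derivation:
Byte[0]=3C: 1-byte ASCII. cp=U+003C
Byte[1]=61: 1-byte ASCII. cp=U+0061
Byte[2]=CE: 2-byte lead, need 1 cont bytes. acc=0xE
Byte[3]=A5: continuation. acc=(acc<<6)|0x25=0x3A5
Completed: cp=U+03A5 (starts at byte 2)
Byte[4]=62: 1-byte ASCII. cp=U+0062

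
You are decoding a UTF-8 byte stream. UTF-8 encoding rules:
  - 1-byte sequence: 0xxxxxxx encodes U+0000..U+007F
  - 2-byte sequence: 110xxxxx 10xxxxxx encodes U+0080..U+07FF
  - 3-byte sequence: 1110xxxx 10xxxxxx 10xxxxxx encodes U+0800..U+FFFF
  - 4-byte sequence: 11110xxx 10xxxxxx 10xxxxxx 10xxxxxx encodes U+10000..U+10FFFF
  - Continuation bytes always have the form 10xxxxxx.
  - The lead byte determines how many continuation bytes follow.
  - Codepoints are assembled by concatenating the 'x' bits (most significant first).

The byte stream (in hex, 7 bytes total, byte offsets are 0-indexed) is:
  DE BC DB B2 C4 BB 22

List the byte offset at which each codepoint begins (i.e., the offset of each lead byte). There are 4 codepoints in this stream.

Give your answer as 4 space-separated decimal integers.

Byte[0]=DE: 2-byte lead, need 1 cont bytes. acc=0x1E
Byte[1]=BC: continuation. acc=(acc<<6)|0x3C=0x7BC
Completed: cp=U+07BC (starts at byte 0)
Byte[2]=DB: 2-byte lead, need 1 cont bytes. acc=0x1B
Byte[3]=B2: continuation. acc=(acc<<6)|0x32=0x6F2
Completed: cp=U+06F2 (starts at byte 2)
Byte[4]=C4: 2-byte lead, need 1 cont bytes. acc=0x4
Byte[5]=BB: continuation. acc=(acc<<6)|0x3B=0x13B
Completed: cp=U+013B (starts at byte 4)
Byte[6]=22: 1-byte ASCII. cp=U+0022

Answer: 0 2 4 6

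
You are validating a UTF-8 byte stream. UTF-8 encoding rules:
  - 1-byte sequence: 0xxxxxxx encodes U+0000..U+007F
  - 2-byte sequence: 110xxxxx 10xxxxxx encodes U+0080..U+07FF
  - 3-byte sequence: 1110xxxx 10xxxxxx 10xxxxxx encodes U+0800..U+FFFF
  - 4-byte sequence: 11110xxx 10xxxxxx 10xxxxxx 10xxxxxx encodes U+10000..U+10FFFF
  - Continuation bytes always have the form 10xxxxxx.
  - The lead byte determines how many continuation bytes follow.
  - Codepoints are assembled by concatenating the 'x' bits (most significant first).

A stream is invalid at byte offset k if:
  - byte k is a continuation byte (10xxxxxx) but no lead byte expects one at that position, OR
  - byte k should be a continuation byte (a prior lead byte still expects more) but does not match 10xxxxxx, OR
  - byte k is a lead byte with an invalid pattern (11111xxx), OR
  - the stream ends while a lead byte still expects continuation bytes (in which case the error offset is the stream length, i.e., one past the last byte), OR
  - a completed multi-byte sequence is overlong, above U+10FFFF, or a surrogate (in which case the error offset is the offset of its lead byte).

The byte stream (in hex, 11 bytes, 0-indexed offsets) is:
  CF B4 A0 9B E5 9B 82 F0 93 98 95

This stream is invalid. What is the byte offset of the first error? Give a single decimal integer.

Answer: 2

Derivation:
Byte[0]=CF: 2-byte lead, need 1 cont bytes. acc=0xF
Byte[1]=B4: continuation. acc=(acc<<6)|0x34=0x3F4
Completed: cp=U+03F4 (starts at byte 0)
Byte[2]=A0: INVALID lead byte (not 0xxx/110x/1110/11110)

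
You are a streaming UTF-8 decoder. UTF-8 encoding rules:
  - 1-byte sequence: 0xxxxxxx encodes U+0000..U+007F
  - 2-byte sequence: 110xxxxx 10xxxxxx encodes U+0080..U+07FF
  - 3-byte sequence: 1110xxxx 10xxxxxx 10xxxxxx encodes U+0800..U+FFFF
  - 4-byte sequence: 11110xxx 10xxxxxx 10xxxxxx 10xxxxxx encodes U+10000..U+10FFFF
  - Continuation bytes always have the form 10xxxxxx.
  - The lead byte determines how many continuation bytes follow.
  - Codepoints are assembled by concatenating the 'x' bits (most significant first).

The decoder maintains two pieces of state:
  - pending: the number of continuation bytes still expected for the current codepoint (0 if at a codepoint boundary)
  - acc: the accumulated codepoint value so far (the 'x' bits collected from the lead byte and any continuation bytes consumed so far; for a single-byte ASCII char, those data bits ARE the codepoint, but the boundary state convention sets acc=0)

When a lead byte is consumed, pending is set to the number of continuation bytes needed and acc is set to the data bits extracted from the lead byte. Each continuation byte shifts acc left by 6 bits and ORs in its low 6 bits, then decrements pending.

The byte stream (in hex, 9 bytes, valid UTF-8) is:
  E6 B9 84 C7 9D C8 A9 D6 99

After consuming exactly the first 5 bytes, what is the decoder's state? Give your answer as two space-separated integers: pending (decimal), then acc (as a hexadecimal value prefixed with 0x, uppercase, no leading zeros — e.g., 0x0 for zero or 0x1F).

Answer: 0 0x1DD

Derivation:
Byte[0]=E6: 3-byte lead. pending=2, acc=0x6
Byte[1]=B9: continuation. acc=(acc<<6)|0x39=0x1B9, pending=1
Byte[2]=84: continuation. acc=(acc<<6)|0x04=0x6E44, pending=0
Byte[3]=C7: 2-byte lead. pending=1, acc=0x7
Byte[4]=9D: continuation. acc=(acc<<6)|0x1D=0x1DD, pending=0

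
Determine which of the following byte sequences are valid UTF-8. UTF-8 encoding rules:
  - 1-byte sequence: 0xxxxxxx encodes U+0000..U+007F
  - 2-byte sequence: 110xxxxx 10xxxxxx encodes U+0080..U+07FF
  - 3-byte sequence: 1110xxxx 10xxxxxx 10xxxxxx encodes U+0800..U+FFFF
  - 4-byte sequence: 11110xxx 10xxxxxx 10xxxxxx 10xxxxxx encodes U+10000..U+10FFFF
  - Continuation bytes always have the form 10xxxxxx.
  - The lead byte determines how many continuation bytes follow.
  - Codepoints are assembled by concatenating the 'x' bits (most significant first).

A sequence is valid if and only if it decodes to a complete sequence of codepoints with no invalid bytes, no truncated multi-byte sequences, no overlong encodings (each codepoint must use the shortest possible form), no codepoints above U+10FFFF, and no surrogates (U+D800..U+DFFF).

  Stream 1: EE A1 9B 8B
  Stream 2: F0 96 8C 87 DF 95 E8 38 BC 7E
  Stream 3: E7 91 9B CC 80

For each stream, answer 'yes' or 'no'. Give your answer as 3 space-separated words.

Stream 1: error at byte offset 3. INVALID
Stream 2: error at byte offset 7. INVALID
Stream 3: decodes cleanly. VALID

Answer: no no yes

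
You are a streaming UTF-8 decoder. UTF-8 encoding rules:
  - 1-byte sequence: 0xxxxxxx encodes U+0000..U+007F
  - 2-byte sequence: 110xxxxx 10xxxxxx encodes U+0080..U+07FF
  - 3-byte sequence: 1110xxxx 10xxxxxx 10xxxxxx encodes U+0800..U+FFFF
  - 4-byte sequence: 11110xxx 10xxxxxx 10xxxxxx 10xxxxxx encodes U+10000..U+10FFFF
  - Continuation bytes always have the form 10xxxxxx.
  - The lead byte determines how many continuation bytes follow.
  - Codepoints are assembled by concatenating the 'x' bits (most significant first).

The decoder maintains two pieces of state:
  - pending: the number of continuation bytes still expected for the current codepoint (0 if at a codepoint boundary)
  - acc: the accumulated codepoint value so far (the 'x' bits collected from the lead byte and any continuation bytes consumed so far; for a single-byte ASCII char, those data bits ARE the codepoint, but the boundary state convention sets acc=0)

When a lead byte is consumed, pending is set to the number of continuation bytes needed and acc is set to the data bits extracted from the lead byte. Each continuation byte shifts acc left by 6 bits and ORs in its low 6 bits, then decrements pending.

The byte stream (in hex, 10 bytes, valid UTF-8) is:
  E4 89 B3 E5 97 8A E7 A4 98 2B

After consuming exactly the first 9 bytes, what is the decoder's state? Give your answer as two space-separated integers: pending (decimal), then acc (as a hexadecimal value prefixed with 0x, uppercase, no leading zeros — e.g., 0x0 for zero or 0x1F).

Answer: 0 0x7918

Derivation:
Byte[0]=E4: 3-byte lead. pending=2, acc=0x4
Byte[1]=89: continuation. acc=(acc<<6)|0x09=0x109, pending=1
Byte[2]=B3: continuation. acc=(acc<<6)|0x33=0x4273, pending=0
Byte[3]=E5: 3-byte lead. pending=2, acc=0x5
Byte[4]=97: continuation. acc=(acc<<6)|0x17=0x157, pending=1
Byte[5]=8A: continuation. acc=(acc<<6)|0x0A=0x55CA, pending=0
Byte[6]=E7: 3-byte lead. pending=2, acc=0x7
Byte[7]=A4: continuation. acc=(acc<<6)|0x24=0x1E4, pending=1
Byte[8]=98: continuation. acc=(acc<<6)|0x18=0x7918, pending=0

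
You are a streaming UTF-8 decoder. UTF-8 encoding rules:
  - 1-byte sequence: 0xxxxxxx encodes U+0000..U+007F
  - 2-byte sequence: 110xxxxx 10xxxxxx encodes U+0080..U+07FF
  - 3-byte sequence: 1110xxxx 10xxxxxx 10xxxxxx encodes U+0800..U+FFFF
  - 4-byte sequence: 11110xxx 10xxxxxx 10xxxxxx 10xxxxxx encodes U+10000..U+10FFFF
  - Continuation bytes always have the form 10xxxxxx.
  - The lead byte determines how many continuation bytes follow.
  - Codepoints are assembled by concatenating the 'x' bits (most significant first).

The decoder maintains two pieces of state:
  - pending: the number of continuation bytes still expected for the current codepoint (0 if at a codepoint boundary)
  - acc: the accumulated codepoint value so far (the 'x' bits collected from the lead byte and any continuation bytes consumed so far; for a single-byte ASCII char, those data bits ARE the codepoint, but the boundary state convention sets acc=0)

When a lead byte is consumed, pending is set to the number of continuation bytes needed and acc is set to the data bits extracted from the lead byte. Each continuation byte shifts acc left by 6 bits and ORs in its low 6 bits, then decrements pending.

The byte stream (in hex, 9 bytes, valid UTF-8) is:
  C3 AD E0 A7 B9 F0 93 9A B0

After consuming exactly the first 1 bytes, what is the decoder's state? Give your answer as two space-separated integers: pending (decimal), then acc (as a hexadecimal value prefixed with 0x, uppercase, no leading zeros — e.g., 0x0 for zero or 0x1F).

Byte[0]=C3: 2-byte lead. pending=1, acc=0x3

Answer: 1 0x3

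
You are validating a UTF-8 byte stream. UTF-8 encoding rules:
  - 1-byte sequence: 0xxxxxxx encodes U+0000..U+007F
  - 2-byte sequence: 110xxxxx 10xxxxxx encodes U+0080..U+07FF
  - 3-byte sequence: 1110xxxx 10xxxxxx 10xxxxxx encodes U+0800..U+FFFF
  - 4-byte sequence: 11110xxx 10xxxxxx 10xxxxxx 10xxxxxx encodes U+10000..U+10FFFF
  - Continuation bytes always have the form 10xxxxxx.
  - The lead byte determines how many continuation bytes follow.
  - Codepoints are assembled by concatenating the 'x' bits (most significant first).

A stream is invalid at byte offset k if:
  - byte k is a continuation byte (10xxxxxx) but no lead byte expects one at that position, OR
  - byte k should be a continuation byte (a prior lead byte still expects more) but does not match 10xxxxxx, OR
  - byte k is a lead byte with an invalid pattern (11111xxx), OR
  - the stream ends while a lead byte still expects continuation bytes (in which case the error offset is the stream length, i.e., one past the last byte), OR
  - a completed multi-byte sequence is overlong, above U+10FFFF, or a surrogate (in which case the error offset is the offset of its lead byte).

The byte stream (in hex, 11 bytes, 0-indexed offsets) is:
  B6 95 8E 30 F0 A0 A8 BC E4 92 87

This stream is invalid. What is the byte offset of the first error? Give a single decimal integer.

Byte[0]=B6: INVALID lead byte (not 0xxx/110x/1110/11110)

Answer: 0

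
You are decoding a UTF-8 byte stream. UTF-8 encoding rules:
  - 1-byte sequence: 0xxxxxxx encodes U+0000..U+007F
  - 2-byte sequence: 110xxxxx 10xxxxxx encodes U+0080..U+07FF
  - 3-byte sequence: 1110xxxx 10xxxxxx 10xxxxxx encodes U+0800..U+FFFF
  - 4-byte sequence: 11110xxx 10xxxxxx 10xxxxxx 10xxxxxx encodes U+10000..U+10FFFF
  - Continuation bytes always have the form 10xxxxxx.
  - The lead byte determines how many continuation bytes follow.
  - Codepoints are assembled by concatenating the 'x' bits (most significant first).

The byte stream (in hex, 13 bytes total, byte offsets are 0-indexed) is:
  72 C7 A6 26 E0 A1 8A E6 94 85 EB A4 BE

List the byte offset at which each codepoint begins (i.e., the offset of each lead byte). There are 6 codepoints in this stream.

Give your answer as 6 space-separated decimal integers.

Byte[0]=72: 1-byte ASCII. cp=U+0072
Byte[1]=C7: 2-byte lead, need 1 cont bytes. acc=0x7
Byte[2]=A6: continuation. acc=(acc<<6)|0x26=0x1E6
Completed: cp=U+01E6 (starts at byte 1)
Byte[3]=26: 1-byte ASCII. cp=U+0026
Byte[4]=E0: 3-byte lead, need 2 cont bytes. acc=0x0
Byte[5]=A1: continuation. acc=(acc<<6)|0x21=0x21
Byte[6]=8A: continuation. acc=(acc<<6)|0x0A=0x84A
Completed: cp=U+084A (starts at byte 4)
Byte[7]=E6: 3-byte lead, need 2 cont bytes. acc=0x6
Byte[8]=94: continuation. acc=(acc<<6)|0x14=0x194
Byte[9]=85: continuation. acc=(acc<<6)|0x05=0x6505
Completed: cp=U+6505 (starts at byte 7)
Byte[10]=EB: 3-byte lead, need 2 cont bytes. acc=0xB
Byte[11]=A4: continuation. acc=(acc<<6)|0x24=0x2E4
Byte[12]=BE: continuation. acc=(acc<<6)|0x3E=0xB93E
Completed: cp=U+B93E (starts at byte 10)

Answer: 0 1 3 4 7 10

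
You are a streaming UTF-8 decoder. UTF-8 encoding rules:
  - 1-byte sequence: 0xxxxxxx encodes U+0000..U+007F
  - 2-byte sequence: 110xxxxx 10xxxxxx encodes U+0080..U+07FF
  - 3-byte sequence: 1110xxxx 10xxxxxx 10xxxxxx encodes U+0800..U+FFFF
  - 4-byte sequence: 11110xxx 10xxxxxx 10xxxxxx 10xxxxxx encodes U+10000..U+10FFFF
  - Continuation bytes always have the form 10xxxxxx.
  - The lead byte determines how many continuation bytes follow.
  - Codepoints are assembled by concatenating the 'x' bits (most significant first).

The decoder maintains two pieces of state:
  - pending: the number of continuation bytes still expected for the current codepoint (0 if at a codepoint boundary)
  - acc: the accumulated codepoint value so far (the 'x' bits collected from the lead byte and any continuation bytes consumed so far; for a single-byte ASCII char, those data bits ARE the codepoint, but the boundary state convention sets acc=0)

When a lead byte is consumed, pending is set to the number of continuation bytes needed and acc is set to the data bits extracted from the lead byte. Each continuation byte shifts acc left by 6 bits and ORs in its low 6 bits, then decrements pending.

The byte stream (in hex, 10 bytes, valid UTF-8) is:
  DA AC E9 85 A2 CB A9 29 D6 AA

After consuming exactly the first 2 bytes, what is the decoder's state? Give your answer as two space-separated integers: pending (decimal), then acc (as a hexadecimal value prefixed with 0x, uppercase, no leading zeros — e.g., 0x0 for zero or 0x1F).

Answer: 0 0x6AC

Derivation:
Byte[0]=DA: 2-byte lead. pending=1, acc=0x1A
Byte[1]=AC: continuation. acc=(acc<<6)|0x2C=0x6AC, pending=0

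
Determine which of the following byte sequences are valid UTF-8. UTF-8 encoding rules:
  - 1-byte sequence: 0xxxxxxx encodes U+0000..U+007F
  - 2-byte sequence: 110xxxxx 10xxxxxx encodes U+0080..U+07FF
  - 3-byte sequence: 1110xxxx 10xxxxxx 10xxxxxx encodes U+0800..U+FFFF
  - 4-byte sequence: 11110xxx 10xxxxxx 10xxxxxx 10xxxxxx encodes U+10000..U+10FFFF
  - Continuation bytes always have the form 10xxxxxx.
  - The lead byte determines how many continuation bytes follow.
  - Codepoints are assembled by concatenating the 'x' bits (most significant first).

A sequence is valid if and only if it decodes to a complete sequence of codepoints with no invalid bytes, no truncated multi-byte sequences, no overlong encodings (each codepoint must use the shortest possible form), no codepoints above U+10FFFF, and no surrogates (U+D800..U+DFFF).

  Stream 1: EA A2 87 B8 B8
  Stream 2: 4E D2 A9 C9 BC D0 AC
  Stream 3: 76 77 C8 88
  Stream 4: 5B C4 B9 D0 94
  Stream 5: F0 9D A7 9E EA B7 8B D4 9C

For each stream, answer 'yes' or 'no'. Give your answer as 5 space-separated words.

Answer: no yes yes yes yes

Derivation:
Stream 1: error at byte offset 3. INVALID
Stream 2: decodes cleanly. VALID
Stream 3: decodes cleanly. VALID
Stream 4: decodes cleanly. VALID
Stream 5: decodes cleanly. VALID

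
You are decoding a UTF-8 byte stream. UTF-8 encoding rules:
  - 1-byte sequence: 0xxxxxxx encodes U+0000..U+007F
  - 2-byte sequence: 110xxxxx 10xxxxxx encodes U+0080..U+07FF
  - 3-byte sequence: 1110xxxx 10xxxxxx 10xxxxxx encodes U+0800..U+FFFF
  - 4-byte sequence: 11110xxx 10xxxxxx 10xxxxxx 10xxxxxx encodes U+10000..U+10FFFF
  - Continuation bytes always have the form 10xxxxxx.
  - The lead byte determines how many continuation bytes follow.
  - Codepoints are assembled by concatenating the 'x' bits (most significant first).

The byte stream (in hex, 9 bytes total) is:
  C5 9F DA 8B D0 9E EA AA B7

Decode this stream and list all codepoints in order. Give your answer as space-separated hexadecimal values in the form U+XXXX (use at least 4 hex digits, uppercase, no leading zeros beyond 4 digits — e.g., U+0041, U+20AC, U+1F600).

Answer: U+015F U+068B U+041E U+AAB7

Derivation:
Byte[0]=C5: 2-byte lead, need 1 cont bytes. acc=0x5
Byte[1]=9F: continuation. acc=(acc<<6)|0x1F=0x15F
Completed: cp=U+015F (starts at byte 0)
Byte[2]=DA: 2-byte lead, need 1 cont bytes. acc=0x1A
Byte[3]=8B: continuation. acc=(acc<<6)|0x0B=0x68B
Completed: cp=U+068B (starts at byte 2)
Byte[4]=D0: 2-byte lead, need 1 cont bytes. acc=0x10
Byte[5]=9E: continuation. acc=(acc<<6)|0x1E=0x41E
Completed: cp=U+041E (starts at byte 4)
Byte[6]=EA: 3-byte lead, need 2 cont bytes. acc=0xA
Byte[7]=AA: continuation. acc=(acc<<6)|0x2A=0x2AA
Byte[8]=B7: continuation. acc=(acc<<6)|0x37=0xAAB7
Completed: cp=U+AAB7 (starts at byte 6)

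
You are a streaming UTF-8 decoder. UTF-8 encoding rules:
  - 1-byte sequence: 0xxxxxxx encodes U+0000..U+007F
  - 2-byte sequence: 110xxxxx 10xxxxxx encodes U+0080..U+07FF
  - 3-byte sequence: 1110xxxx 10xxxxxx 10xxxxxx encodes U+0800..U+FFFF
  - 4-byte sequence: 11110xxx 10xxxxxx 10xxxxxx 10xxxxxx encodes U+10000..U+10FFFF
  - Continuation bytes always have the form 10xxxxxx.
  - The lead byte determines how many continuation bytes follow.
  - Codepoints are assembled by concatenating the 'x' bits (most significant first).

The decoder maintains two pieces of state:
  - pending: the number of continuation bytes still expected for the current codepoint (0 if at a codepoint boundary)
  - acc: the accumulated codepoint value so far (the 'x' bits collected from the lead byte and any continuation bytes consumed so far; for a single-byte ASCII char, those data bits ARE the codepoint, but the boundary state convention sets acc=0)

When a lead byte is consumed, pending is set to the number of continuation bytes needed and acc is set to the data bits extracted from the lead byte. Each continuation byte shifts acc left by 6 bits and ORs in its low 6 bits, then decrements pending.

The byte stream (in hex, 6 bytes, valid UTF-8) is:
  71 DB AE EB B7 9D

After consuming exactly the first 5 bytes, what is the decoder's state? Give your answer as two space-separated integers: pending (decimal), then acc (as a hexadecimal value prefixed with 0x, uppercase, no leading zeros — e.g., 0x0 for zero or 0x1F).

Byte[0]=71: 1-byte. pending=0, acc=0x0
Byte[1]=DB: 2-byte lead. pending=1, acc=0x1B
Byte[2]=AE: continuation. acc=(acc<<6)|0x2E=0x6EE, pending=0
Byte[3]=EB: 3-byte lead. pending=2, acc=0xB
Byte[4]=B7: continuation. acc=(acc<<6)|0x37=0x2F7, pending=1

Answer: 1 0x2F7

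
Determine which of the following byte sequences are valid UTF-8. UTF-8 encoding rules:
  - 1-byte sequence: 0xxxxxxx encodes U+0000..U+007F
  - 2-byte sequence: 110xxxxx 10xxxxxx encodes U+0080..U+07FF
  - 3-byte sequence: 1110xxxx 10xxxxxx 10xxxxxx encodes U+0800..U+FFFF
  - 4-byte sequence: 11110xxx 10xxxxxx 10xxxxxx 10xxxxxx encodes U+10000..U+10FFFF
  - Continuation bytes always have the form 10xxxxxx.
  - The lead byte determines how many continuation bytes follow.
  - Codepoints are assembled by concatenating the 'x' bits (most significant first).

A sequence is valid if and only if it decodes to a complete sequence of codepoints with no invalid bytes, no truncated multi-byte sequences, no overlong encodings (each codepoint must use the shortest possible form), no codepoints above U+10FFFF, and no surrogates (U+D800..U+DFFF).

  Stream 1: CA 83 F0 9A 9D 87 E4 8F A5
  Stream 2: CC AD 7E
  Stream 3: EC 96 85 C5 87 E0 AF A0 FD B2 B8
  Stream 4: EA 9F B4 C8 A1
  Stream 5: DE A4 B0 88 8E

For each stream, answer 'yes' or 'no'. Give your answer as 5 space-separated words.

Answer: yes yes no yes no

Derivation:
Stream 1: decodes cleanly. VALID
Stream 2: decodes cleanly. VALID
Stream 3: error at byte offset 8. INVALID
Stream 4: decodes cleanly. VALID
Stream 5: error at byte offset 2. INVALID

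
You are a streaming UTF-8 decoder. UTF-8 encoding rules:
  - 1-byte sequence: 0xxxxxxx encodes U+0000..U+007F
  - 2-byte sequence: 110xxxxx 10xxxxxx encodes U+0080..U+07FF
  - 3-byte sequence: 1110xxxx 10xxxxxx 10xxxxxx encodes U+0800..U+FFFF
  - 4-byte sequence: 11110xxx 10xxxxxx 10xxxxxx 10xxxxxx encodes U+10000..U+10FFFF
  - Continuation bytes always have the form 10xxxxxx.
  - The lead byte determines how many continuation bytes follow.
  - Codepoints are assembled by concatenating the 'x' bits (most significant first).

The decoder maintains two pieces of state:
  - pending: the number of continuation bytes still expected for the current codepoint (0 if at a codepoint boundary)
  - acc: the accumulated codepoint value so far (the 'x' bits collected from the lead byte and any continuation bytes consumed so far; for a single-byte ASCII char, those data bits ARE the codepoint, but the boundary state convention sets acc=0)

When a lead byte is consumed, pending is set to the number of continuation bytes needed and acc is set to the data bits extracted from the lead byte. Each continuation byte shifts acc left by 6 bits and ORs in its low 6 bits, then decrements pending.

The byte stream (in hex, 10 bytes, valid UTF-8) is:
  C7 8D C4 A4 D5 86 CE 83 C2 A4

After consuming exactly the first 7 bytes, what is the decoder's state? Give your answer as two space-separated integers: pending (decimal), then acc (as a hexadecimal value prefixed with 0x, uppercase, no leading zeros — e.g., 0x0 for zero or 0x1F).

Byte[0]=C7: 2-byte lead. pending=1, acc=0x7
Byte[1]=8D: continuation. acc=(acc<<6)|0x0D=0x1CD, pending=0
Byte[2]=C4: 2-byte lead. pending=1, acc=0x4
Byte[3]=A4: continuation. acc=(acc<<6)|0x24=0x124, pending=0
Byte[4]=D5: 2-byte lead. pending=1, acc=0x15
Byte[5]=86: continuation. acc=(acc<<6)|0x06=0x546, pending=0
Byte[6]=CE: 2-byte lead. pending=1, acc=0xE

Answer: 1 0xE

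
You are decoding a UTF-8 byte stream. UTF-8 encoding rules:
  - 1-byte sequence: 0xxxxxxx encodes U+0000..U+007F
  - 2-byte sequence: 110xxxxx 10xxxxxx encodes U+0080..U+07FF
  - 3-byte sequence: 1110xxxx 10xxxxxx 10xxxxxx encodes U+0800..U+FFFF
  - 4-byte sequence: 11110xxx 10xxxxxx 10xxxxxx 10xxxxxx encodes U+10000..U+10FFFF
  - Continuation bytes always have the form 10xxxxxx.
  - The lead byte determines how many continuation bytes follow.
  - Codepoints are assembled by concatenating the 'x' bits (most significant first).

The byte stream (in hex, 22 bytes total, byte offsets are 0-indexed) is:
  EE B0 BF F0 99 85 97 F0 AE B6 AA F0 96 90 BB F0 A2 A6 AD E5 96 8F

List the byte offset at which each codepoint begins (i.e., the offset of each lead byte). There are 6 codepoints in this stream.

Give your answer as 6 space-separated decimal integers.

Answer: 0 3 7 11 15 19

Derivation:
Byte[0]=EE: 3-byte lead, need 2 cont bytes. acc=0xE
Byte[1]=B0: continuation. acc=(acc<<6)|0x30=0x3B0
Byte[2]=BF: continuation. acc=(acc<<6)|0x3F=0xEC3F
Completed: cp=U+EC3F (starts at byte 0)
Byte[3]=F0: 4-byte lead, need 3 cont bytes. acc=0x0
Byte[4]=99: continuation. acc=(acc<<6)|0x19=0x19
Byte[5]=85: continuation. acc=(acc<<6)|0x05=0x645
Byte[6]=97: continuation. acc=(acc<<6)|0x17=0x19157
Completed: cp=U+19157 (starts at byte 3)
Byte[7]=F0: 4-byte lead, need 3 cont bytes. acc=0x0
Byte[8]=AE: continuation. acc=(acc<<6)|0x2E=0x2E
Byte[9]=B6: continuation. acc=(acc<<6)|0x36=0xBB6
Byte[10]=AA: continuation. acc=(acc<<6)|0x2A=0x2EDAA
Completed: cp=U+2EDAA (starts at byte 7)
Byte[11]=F0: 4-byte lead, need 3 cont bytes. acc=0x0
Byte[12]=96: continuation. acc=(acc<<6)|0x16=0x16
Byte[13]=90: continuation. acc=(acc<<6)|0x10=0x590
Byte[14]=BB: continuation. acc=(acc<<6)|0x3B=0x1643B
Completed: cp=U+1643B (starts at byte 11)
Byte[15]=F0: 4-byte lead, need 3 cont bytes. acc=0x0
Byte[16]=A2: continuation. acc=(acc<<6)|0x22=0x22
Byte[17]=A6: continuation. acc=(acc<<6)|0x26=0x8A6
Byte[18]=AD: continuation. acc=(acc<<6)|0x2D=0x229AD
Completed: cp=U+229AD (starts at byte 15)
Byte[19]=E5: 3-byte lead, need 2 cont bytes. acc=0x5
Byte[20]=96: continuation. acc=(acc<<6)|0x16=0x156
Byte[21]=8F: continuation. acc=(acc<<6)|0x0F=0x558F
Completed: cp=U+558F (starts at byte 19)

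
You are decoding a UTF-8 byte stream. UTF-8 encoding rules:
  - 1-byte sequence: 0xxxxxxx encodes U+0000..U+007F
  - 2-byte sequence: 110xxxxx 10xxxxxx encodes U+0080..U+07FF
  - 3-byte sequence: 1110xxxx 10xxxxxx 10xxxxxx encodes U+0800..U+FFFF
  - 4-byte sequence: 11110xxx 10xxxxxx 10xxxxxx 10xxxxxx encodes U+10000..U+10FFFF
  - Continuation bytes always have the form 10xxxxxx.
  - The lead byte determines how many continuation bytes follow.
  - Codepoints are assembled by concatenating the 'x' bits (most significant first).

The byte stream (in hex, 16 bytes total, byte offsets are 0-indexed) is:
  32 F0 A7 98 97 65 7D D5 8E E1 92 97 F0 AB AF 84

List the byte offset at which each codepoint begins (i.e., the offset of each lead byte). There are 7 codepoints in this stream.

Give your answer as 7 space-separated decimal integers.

Byte[0]=32: 1-byte ASCII. cp=U+0032
Byte[1]=F0: 4-byte lead, need 3 cont bytes. acc=0x0
Byte[2]=A7: continuation. acc=(acc<<6)|0x27=0x27
Byte[3]=98: continuation. acc=(acc<<6)|0x18=0x9D8
Byte[4]=97: continuation. acc=(acc<<6)|0x17=0x27617
Completed: cp=U+27617 (starts at byte 1)
Byte[5]=65: 1-byte ASCII. cp=U+0065
Byte[6]=7D: 1-byte ASCII. cp=U+007D
Byte[7]=D5: 2-byte lead, need 1 cont bytes. acc=0x15
Byte[8]=8E: continuation. acc=(acc<<6)|0x0E=0x54E
Completed: cp=U+054E (starts at byte 7)
Byte[9]=E1: 3-byte lead, need 2 cont bytes. acc=0x1
Byte[10]=92: continuation. acc=(acc<<6)|0x12=0x52
Byte[11]=97: continuation. acc=(acc<<6)|0x17=0x1497
Completed: cp=U+1497 (starts at byte 9)
Byte[12]=F0: 4-byte lead, need 3 cont bytes. acc=0x0
Byte[13]=AB: continuation. acc=(acc<<6)|0x2B=0x2B
Byte[14]=AF: continuation. acc=(acc<<6)|0x2F=0xAEF
Byte[15]=84: continuation. acc=(acc<<6)|0x04=0x2BBC4
Completed: cp=U+2BBC4 (starts at byte 12)

Answer: 0 1 5 6 7 9 12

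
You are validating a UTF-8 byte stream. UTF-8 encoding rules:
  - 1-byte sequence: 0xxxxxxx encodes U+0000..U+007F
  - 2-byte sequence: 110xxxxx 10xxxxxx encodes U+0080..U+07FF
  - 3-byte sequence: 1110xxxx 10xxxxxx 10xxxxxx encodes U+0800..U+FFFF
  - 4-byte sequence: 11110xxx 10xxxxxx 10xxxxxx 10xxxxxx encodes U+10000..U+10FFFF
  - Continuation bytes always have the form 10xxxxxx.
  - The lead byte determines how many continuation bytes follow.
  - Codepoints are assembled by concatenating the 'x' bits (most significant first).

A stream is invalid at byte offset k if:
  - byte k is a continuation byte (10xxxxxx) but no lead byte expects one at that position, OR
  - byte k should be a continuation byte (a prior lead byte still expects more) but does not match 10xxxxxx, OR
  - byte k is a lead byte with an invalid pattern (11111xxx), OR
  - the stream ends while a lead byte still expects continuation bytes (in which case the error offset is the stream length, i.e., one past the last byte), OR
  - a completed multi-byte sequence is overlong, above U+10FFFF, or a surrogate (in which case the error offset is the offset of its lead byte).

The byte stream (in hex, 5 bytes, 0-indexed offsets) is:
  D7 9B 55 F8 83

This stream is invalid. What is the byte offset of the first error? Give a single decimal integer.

Answer: 3

Derivation:
Byte[0]=D7: 2-byte lead, need 1 cont bytes. acc=0x17
Byte[1]=9B: continuation. acc=(acc<<6)|0x1B=0x5DB
Completed: cp=U+05DB (starts at byte 0)
Byte[2]=55: 1-byte ASCII. cp=U+0055
Byte[3]=F8: INVALID lead byte (not 0xxx/110x/1110/11110)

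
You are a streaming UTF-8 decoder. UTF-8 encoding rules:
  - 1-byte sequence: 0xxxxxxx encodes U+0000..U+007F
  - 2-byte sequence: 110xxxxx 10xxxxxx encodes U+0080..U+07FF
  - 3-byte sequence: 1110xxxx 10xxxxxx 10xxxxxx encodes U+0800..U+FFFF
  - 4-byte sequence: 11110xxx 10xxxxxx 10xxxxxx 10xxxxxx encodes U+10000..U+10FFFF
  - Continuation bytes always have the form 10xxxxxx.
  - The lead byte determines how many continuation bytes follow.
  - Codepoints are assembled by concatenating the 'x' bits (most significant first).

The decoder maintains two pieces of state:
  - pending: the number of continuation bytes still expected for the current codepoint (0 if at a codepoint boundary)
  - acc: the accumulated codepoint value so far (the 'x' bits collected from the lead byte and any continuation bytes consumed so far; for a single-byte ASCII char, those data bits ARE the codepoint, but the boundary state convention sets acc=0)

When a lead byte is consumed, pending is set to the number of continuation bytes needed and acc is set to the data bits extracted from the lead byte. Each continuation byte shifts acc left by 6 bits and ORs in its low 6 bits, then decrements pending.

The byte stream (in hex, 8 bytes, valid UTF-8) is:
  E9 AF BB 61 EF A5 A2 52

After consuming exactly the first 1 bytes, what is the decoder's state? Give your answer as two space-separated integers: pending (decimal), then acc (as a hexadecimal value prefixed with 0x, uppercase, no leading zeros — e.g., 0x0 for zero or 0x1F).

Answer: 2 0x9

Derivation:
Byte[0]=E9: 3-byte lead. pending=2, acc=0x9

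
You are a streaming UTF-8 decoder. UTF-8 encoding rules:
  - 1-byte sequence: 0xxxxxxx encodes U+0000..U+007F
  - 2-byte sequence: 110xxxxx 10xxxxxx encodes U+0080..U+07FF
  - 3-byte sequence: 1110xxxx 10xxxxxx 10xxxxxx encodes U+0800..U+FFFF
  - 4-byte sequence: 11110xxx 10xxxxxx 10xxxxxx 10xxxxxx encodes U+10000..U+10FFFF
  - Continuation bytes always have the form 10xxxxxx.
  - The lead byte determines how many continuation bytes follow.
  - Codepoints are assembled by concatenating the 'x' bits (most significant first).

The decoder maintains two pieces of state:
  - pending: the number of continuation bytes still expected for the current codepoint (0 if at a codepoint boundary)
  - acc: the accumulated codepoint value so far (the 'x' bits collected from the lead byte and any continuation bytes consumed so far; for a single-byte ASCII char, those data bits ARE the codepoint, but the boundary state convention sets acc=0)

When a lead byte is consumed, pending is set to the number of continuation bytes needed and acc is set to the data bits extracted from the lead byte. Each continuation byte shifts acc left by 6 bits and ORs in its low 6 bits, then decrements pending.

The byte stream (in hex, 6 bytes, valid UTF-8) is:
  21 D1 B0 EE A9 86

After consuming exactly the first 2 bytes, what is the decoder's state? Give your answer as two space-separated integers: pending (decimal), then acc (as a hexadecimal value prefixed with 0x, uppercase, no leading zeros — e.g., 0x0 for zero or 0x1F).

Byte[0]=21: 1-byte. pending=0, acc=0x0
Byte[1]=D1: 2-byte lead. pending=1, acc=0x11

Answer: 1 0x11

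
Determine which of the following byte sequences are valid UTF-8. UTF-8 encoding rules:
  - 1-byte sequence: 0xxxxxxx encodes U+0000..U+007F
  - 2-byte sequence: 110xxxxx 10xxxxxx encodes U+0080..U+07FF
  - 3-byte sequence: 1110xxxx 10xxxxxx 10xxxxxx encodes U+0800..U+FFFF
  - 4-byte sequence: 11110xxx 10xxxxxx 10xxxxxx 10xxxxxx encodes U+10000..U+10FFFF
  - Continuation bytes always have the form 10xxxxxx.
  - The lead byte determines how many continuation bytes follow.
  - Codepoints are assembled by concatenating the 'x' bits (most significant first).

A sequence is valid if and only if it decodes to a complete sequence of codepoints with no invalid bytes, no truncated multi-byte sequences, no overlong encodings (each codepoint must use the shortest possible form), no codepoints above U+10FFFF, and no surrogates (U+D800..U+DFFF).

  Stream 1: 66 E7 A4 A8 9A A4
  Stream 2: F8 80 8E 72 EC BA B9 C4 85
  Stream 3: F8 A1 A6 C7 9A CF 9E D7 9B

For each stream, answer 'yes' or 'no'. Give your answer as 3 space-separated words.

Answer: no no no

Derivation:
Stream 1: error at byte offset 4. INVALID
Stream 2: error at byte offset 0. INVALID
Stream 3: error at byte offset 0. INVALID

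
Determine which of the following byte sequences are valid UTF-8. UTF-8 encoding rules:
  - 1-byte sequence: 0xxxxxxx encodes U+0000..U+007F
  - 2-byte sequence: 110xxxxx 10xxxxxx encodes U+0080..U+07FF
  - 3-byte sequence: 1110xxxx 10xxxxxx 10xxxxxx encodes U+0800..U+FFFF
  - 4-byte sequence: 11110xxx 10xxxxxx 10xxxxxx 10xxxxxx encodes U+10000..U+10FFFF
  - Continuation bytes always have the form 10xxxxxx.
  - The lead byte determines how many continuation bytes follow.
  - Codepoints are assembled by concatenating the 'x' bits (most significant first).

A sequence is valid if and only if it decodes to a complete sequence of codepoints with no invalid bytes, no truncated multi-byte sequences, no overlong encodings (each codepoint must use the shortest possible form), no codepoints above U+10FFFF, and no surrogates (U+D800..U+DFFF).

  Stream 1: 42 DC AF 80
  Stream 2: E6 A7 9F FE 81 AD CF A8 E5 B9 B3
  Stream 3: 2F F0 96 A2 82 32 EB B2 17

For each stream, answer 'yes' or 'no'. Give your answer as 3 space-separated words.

Answer: no no no

Derivation:
Stream 1: error at byte offset 3. INVALID
Stream 2: error at byte offset 3. INVALID
Stream 3: error at byte offset 8. INVALID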